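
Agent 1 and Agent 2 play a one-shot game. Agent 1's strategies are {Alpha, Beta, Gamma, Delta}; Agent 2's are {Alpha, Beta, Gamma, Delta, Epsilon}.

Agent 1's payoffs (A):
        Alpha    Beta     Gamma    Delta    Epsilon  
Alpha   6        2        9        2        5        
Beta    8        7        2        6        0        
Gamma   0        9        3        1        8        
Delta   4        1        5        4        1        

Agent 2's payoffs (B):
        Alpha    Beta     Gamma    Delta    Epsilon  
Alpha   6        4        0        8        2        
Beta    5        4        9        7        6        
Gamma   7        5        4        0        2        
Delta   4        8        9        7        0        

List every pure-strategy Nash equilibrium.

There is no pure-strategy Nash equilibrium

Find each player's best response to every opponent strategy; NE are the intersections.
Agent 1's best responses — vs Alpha: Beta (payoff 8); vs Beta: Gamma (payoff 9); vs Gamma: Alpha (payoff 9); vs Delta: Beta (payoff 6); vs Epsilon: Gamma (payoff 8).
Agent 2's best responses — vs Alpha: Delta (payoff 8); vs Beta: Gamma (payoff 9); vs Gamma: Alpha (payoff 7); vs Delta: Gamma (payoff 9).
No cell has both players best-responding. For instance, Agent 1's best reply to Beta is Gamma, but against Gamma Agent 2 prefers Alpha over Beta.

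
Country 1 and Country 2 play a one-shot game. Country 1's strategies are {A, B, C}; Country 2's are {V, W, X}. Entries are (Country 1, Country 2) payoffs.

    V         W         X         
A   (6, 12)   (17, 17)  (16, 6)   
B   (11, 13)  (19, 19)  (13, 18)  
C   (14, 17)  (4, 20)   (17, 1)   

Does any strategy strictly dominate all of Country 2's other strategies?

A strategy is strictly dominant if it gives Country 2 a strictly higher payoff than every other strategy, against every choice by the opponent.
W strictly dominates: vs A: 17 > each of {12, 6}; vs B: 19 > each of {13, 18}; vs C: 20 > each of {17, 1}.

W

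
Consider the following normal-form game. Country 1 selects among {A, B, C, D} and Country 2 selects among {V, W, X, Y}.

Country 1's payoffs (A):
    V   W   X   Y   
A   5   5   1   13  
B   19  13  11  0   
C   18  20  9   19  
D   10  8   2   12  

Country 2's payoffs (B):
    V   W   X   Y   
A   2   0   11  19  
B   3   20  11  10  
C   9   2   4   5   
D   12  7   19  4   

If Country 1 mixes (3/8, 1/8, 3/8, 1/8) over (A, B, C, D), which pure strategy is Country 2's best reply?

Compute Country 2's expected payoff from each pure strategy against the given mix.
V: (3/8)·2 + (1/8)·3 + (3/8)·9 + (1/8)·12 = 6
W: (3/8)·0 + (1/8)·20 + (3/8)·2 + (1/8)·7 = 33/8
X: (3/8)·11 + (1/8)·11 + (3/8)·4 + (1/8)·19 = 75/8
Y: (3/8)·19 + (1/8)·10 + (3/8)·5 + (1/8)·4 = 43/4
Highest expected payoff is 43/4, from Y.

Y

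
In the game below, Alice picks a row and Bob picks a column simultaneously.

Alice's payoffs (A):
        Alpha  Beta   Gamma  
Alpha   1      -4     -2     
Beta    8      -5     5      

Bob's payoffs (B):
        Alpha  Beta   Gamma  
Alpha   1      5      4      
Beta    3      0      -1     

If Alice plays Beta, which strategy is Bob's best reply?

Alpha

With Alice fixed at Beta, Bob's payoffs are: Alpha → 3, Beta → 0, Gamma → -1.
The maximum is 3, achieved by Alpha.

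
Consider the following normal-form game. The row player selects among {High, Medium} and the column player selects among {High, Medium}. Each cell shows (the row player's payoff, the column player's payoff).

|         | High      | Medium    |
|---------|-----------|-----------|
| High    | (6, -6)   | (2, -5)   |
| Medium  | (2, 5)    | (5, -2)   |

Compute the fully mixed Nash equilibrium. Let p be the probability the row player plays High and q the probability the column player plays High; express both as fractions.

In a mixed NE each player is indifferent between their pure strategies, so the opponent's mix sets the indifference.
The column player indifferent between High and Medium: p·(-6) + (1−p)·5 = p·(-5) + (1−p)·(-2) ⟹ 5 + (-11)p = (-2) + (-3)p ⟹ p = 7/8.
The row player indifferent between High and Medium: q·6 + (1−q)·2 = q·2 + (1−q)·5 ⟹ 2 + 4q = 5 + (-3)q ⟹ q = 3/7.

p = 7/8, q = 3/7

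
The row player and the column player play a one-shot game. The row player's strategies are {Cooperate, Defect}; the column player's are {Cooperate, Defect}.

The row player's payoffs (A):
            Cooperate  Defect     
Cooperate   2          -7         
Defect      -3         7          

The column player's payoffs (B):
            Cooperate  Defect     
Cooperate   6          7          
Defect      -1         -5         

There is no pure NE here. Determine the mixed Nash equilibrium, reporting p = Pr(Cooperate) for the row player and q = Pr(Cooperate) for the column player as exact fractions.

In a mixed NE each player is indifferent between their pure strategies, so the opponent's mix sets the indifference.
The column player indifferent between Cooperate and Defect: p·6 + (1−p)·(-1) = p·7 + (1−p)·(-5) ⟹ (-1) + 7p = (-5) + 12p ⟹ p = 4/5.
The row player indifferent between Cooperate and Defect: q·2 + (1−q)·(-7) = q·(-3) + (1−q)·7 ⟹ (-7) + 9q = 7 + (-10)q ⟹ q = 14/19.

p = 4/5, q = 14/19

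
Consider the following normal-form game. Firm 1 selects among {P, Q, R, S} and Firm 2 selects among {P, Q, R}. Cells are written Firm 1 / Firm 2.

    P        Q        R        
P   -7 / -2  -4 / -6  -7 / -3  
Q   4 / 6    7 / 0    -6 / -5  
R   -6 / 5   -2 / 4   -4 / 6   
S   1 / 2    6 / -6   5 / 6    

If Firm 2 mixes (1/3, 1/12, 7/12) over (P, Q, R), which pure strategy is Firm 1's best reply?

Firm 1's best reply maximizes expected payoff against the mix.
P: (1/3)·(-7) + (1/12)·(-4) + (7/12)·(-7) = -27/4
Q: (1/3)·4 + (1/12)·7 + (7/12)·(-6) = -19/12
R: (1/3)·(-6) + (1/12)·(-2) + (7/12)·(-4) = -9/2
S: (1/3)·1 + (1/12)·6 + (7/12)·5 = 15/4
Highest expected payoff is 15/4, from S.

S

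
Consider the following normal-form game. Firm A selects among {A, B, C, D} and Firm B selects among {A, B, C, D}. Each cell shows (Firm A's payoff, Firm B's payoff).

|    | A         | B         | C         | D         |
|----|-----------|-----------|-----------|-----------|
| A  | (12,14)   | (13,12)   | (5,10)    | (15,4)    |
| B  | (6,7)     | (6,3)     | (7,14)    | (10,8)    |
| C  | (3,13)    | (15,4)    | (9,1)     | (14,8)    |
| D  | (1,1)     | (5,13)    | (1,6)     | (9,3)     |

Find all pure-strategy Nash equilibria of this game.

A profile is a Nash equilibrium when each player is best-responding to the other.
Firm A's best responses — vs A: A (payoff 12); vs B: C (payoff 15); vs C: C (payoff 9); vs D: A (payoff 15).
Firm B's best responses — vs A: A (payoff 14); vs B: C (payoff 14); vs C: A (payoff 13); vs D: B (payoff 13).
The only mutual best response is (A, A); neither player gains by switching there.

(A, A)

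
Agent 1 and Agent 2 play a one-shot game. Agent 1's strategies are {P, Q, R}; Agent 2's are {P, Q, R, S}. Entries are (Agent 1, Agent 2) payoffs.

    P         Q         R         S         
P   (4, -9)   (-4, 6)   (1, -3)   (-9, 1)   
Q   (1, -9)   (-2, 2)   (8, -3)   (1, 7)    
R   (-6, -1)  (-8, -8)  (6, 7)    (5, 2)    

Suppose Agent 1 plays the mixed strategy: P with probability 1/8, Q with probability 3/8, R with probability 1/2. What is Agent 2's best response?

S

Agent 2's best reply maximizes expected payoff against the mix.
P: (1/8)·(-9) + (3/8)·(-9) + (1/2)·(-1) = -5
Q: (1/8)·6 + (3/8)·2 + (1/2)·(-8) = -5/2
R: (1/8)·(-3) + (3/8)·(-3) + (1/2)·7 = 2
S: (1/8)·1 + (3/8)·7 + (1/2)·2 = 15/4
Highest expected payoff is 15/4, from S.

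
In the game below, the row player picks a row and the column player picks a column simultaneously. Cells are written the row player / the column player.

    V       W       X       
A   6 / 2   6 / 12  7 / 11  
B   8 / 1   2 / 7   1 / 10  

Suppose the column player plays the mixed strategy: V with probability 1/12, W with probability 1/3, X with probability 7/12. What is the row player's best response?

The row player's best reply maximizes expected payoff against the mix.
A: (1/12)·6 + (1/3)·6 + (7/12)·7 = 79/12
B: (1/12)·8 + (1/3)·2 + (7/12)·1 = 23/12
Highest expected payoff is 79/12, from A.

A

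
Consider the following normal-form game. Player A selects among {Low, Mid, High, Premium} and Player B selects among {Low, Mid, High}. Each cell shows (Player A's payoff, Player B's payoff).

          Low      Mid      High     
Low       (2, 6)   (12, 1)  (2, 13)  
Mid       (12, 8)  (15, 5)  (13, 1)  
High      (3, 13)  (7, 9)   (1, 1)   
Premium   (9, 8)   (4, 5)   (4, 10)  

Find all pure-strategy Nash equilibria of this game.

Check mutual best responses: a cell is a NE iff neither player can gain by unilaterally deviating.
Player A's best responses — vs Low: Mid (payoff 12); vs Mid: Mid (payoff 15); vs High: Mid (payoff 13).
Player B's best responses — vs Low: High (payoff 13); vs Mid: Low (payoff 8); vs High: Low (payoff 13); vs Premium: High (payoff 10).
The only mutual best response is (Mid, Low); neither player gains by switching there.

(Mid, Low)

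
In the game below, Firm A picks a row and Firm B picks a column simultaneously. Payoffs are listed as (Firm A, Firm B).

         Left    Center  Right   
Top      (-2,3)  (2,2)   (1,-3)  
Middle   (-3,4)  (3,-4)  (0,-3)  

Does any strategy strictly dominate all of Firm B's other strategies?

Left

A strategy is strictly dominant if it gives Firm B a strictly higher payoff than every other strategy, against every choice by the opponent.
Left strictly dominates: vs Top: 3 > each of {2, -3}; vs Middle: 4 > each of {-4, -3}.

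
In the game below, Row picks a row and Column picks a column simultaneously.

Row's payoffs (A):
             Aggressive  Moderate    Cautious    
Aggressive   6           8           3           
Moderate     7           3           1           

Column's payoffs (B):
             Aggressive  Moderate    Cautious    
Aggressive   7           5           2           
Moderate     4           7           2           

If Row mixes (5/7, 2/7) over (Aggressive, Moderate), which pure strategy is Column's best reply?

Compute Column's expected payoff from each pure strategy against the given mix.
Aggressive: (5/7)·7 + (2/7)·4 = 43/7
Moderate: (5/7)·5 + (2/7)·7 = 39/7
Cautious: (5/7)·2 + (2/7)·2 = 2
Highest expected payoff is 43/7, from Aggressive.

Aggressive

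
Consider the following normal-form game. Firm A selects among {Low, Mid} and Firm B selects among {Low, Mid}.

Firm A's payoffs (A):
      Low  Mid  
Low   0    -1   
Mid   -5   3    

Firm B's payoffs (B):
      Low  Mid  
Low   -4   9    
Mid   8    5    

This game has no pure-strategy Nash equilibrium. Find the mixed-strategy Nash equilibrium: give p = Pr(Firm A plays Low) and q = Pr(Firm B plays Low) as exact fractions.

In a mixed NE each player is indifferent between their pure strategies, so the opponent's mix sets the indifference.
Firm B indifferent between Low and Mid: p·(-4) + (1−p)·8 = p·9 + (1−p)·5 ⟹ 8 + (-12)p = 5 + 4p ⟹ p = 3/16.
Firm A indifferent between Low and Mid: q·0 + (1−q)·(-1) = q·(-5) + (1−q)·3 ⟹ (-1) + 1q = 3 + (-8)q ⟹ q = 4/9.

p = 3/16, q = 4/9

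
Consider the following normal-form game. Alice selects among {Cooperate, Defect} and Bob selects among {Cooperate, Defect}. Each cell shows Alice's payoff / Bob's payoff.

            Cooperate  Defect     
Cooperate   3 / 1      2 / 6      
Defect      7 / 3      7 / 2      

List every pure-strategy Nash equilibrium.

(Defect, Cooperate)

Find each player's best response to every opponent strategy; NE are the intersections.
Alice's best responses — vs Cooperate: Defect (payoff 7); vs Defect: Defect (payoff 7).
Bob's best responses — vs Cooperate: Defect (payoff 6); vs Defect: Cooperate (payoff 3).
The only mutual best response is (Defect, Cooperate); neither player gains by switching there.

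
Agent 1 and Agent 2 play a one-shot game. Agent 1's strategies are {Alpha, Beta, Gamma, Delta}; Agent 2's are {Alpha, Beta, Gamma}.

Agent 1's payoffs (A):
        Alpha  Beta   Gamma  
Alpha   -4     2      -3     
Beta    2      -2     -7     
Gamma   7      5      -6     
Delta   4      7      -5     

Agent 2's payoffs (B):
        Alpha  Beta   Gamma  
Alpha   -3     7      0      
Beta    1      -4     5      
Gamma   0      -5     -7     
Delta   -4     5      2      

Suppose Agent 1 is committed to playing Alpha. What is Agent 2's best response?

Beta

With Agent 1 fixed at Alpha, Agent 2's payoffs are: Alpha → -3, Beta → 7, Gamma → 0.
The maximum is 7, achieved by Beta.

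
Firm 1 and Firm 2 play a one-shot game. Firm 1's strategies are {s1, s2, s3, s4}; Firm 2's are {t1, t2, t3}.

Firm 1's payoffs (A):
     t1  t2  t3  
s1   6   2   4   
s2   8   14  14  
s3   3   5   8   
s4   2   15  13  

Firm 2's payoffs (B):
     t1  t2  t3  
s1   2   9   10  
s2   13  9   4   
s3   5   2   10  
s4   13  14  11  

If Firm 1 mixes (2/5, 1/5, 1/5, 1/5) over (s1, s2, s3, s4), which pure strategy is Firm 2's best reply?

t3

Firm 2's best reply maximizes expected payoff against the mix.
t1: (2/5)·2 + (1/5)·13 + (1/5)·5 + (1/5)·13 = 7
t2: (2/5)·9 + (1/5)·9 + (1/5)·2 + (1/5)·14 = 43/5
t3: (2/5)·10 + (1/5)·4 + (1/5)·10 + (1/5)·11 = 9
Highest expected payoff is 9, from t3.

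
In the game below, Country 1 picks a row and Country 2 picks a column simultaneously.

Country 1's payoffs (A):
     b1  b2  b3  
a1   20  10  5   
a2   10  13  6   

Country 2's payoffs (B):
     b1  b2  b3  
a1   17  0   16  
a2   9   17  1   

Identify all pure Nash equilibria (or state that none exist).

(a1, b1) and (a2, b2)

Check mutual best responses: a cell is a NE iff neither player can gain by unilaterally deviating.
Country 1's best responses — vs b1: a1 (payoff 20); vs b2: a2 (payoff 13); vs b3: a2 (payoff 6).
Country 2's best responses — vs a1: b1 (payoff 17); vs a2: b2 (payoff 17).
Mutual best responses occur at (a1, b1) and (a2, b2); at each, neither player gains by switching.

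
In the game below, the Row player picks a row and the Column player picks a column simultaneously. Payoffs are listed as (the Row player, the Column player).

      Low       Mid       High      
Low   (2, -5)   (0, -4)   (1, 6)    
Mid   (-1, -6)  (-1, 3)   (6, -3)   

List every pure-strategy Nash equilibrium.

Find each player's best response to every opponent strategy; NE are the intersections.
The Row player's best responses — vs Low: Low (payoff 2); vs Mid: Low (payoff 0); vs High: Mid (payoff 6).
The Column player's best responses — vs Low: High (payoff 6); vs Mid: Mid (payoff 3).
No cell has both players best-responding. For instance, the Row player's best reply to Mid is Low, but against Low the Column player prefers High over Mid.

None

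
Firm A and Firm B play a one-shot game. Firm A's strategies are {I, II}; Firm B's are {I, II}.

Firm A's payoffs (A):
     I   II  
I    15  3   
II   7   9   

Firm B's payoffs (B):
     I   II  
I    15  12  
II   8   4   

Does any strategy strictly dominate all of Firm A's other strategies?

A strategy is strictly dominant if it gives Firm A a strictly higher payoff than every other strategy, against every choice by the opponent.
I is not dominant: against II, II gives 9 > 3.
II is not dominant: against I, I gives 15 > 7.
No single strategy is best against every opponent action.

No strictly dominant strategy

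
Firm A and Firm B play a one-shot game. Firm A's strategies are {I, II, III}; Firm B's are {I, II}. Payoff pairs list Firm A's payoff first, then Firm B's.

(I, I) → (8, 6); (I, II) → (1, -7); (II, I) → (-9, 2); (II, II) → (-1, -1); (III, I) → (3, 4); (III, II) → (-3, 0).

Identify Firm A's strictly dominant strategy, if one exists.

I

Check whether one of Firm A's strategies beats all alternatives regardless of what the opponent does.
I strictly dominates: vs I: 8 > each of {-9, 3}; vs II: 1 > each of {-1, -3}.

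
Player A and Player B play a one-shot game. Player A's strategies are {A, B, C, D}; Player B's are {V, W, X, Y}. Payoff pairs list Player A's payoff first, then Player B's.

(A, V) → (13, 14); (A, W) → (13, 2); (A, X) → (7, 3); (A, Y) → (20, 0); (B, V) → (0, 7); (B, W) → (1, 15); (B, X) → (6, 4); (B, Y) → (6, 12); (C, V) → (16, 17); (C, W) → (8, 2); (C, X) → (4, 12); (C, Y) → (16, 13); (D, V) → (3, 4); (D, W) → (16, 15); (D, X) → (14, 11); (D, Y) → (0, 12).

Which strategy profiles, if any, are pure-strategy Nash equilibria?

(C, V) and (D, W)

A profile is a Nash equilibrium when each player is best-responding to the other.
Player A's best responses — vs V: C (payoff 16); vs W: D (payoff 16); vs X: D (payoff 14); vs Y: A (payoff 20).
Player B's best responses — vs A: V (payoff 14); vs B: W (payoff 15); vs C: V (payoff 17); vs D: W (payoff 15).
Mutual best responses occur at (C, V) and (D, W); at each, neither player gains by switching.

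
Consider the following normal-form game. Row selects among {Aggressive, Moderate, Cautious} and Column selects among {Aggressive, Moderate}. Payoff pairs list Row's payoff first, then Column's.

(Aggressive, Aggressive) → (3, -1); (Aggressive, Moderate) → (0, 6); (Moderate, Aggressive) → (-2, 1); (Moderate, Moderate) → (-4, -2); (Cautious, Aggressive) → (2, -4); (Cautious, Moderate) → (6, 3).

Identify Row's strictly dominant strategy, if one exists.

Check whether one of Row's strategies beats all alternatives regardless of what the opponent does.
Aggressive is not dominant: against Moderate, Cautious gives 6 > 0.
Moderate is not dominant: against Aggressive, Aggressive gives 3 > -2.
Cautious is not dominant: against Aggressive, Aggressive gives 3 > 2.
No single strategy is best against every opponent action.

No strictly dominant strategy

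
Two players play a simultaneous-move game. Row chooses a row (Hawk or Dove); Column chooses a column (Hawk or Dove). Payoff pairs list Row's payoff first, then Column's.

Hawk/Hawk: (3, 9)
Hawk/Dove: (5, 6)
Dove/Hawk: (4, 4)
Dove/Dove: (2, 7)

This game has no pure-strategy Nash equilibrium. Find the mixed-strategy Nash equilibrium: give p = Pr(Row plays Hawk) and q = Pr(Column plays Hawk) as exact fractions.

p = 1/2, q = 3/4

Each player's mixing probability is pinned down by making the *other* player indifferent.
Column indifferent between Hawk and Dove: p·9 + (1−p)·4 = p·6 + (1−p)·7 ⟹ 4 + 5p = 7 + (-1)p ⟹ p = 1/2.
Row indifferent between Hawk and Dove: q·3 + (1−q)·5 = q·4 + (1−q)·2 ⟹ 5 + (-2)q = 2 + 2q ⟹ q = 3/4.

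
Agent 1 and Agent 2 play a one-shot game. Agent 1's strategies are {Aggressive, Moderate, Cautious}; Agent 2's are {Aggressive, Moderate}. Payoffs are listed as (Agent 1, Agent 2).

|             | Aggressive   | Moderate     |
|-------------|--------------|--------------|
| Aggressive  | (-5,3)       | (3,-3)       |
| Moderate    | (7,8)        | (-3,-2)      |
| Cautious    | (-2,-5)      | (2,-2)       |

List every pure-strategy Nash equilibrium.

(Moderate, Aggressive)

A profile is a Nash equilibrium when each player is best-responding to the other.
Agent 1's best responses — vs Aggressive: Moderate (payoff 7); vs Moderate: Aggressive (payoff 3).
Agent 2's best responses — vs Aggressive: Aggressive (payoff 3); vs Moderate: Aggressive (payoff 8); vs Cautious: Moderate (payoff -2).
The only mutual best response is (Moderate, Aggressive); neither player gains by switching there.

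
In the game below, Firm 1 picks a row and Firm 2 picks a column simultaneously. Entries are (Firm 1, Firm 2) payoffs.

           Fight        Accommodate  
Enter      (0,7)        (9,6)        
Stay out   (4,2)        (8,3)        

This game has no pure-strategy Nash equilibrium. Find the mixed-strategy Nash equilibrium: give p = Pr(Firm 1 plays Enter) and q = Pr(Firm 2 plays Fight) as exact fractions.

In a mixed NE each player is indifferent between their pure strategies, so the opponent's mix sets the indifference.
Firm 2 indifferent between Fight and Accommodate: p·7 + (1−p)·2 = p·6 + (1−p)·3 ⟹ 2 + 5p = 3 + 3p ⟹ p = 1/2.
Firm 1 indifferent between Enter and Stay out: q·0 + (1−q)·9 = q·4 + (1−q)·8 ⟹ 9 + (-9)q = 8 + (-4)q ⟹ q = 1/5.

p = 1/2, q = 1/5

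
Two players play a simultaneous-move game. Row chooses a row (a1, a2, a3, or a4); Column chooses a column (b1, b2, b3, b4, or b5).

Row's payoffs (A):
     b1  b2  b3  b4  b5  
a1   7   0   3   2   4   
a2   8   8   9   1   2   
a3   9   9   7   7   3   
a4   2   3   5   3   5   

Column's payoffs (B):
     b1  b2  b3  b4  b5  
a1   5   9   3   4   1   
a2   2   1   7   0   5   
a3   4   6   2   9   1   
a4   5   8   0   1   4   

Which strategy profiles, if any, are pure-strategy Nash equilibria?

Find each player's best response to every opponent strategy; NE are the intersections.
Row's best responses — vs b1: a3 (payoff 9); vs b2: a3 (payoff 9); vs b3: a2 (payoff 9); vs b4: a3 (payoff 7); vs b5: a4 (payoff 5).
Column's best responses — vs a1: b2 (payoff 9); vs a2: b3 (payoff 7); vs a3: b4 (payoff 9); vs a4: b2 (payoff 8).
Mutual best responses occur at (a2, b3) and (a3, b4); at each, neither player gains by switching.

(a2, b3) and (a3, b4)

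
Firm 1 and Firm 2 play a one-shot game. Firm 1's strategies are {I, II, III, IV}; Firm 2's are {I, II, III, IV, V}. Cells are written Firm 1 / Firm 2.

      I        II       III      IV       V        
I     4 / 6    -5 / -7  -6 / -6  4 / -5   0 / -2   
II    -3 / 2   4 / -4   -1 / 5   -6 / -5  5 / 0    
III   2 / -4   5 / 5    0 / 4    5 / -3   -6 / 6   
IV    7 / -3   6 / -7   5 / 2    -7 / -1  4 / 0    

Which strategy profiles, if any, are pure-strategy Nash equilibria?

A profile is a Nash equilibrium when each player is best-responding to the other.
Firm 1's best responses — vs I: IV (payoff 7); vs II: IV (payoff 6); vs III: IV (payoff 5); vs IV: III (payoff 5); vs V: II (payoff 5).
Firm 2's best responses — vs I: I (payoff 6); vs II: III (payoff 5); vs III: V (payoff 6); vs IV: III (payoff 2).
The only mutual best response is (IV, III); neither player gains by switching there.

(IV, III)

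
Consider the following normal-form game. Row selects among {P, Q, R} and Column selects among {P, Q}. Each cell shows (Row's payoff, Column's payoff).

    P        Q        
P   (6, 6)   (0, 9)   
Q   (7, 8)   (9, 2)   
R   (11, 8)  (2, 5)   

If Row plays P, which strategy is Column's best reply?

Q

With Row fixed at P, Column's payoffs are: P → 6, Q → 9.
The maximum is 9, achieved by Q.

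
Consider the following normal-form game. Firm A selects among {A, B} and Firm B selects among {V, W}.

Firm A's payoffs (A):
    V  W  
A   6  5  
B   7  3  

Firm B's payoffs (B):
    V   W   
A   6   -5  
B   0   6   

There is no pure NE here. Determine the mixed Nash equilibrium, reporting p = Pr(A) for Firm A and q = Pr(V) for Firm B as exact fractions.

p = 6/17, q = 2/3

Each player's mixing probability is pinned down by making the *other* player indifferent.
Firm B indifferent between V and W: p·6 + (1−p)·0 = p·(-5) + (1−p)·6 ⟹ 0 + 6p = 6 + (-11)p ⟹ p = 6/17.
Firm A indifferent between A and B: q·6 + (1−q)·5 = q·7 + (1−q)·3 ⟹ 5 + 1q = 3 + 4q ⟹ q = 2/3.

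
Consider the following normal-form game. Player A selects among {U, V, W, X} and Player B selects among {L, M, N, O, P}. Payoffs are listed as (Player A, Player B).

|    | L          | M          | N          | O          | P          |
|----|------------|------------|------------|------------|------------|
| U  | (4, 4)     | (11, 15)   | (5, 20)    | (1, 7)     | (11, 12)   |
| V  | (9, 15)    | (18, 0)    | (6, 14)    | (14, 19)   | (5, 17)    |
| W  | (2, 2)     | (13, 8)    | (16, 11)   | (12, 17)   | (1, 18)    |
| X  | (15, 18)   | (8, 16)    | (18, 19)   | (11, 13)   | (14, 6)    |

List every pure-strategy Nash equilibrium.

(V, O) and (X, N)

Check mutual best responses: a cell is a NE iff neither player can gain by unilaterally deviating.
Player A's best responses — vs L: X (payoff 15); vs M: V (payoff 18); vs N: X (payoff 18); vs O: V (payoff 14); vs P: X (payoff 14).
Player B's best responses — vs U: N (payoff 20); vs V: O (payoff 19); vs W: P (payoff 18); vs X: N (payoff 19).
Mutual best responses occur at (V, O) and (X, N); at each, neither player gains by switching.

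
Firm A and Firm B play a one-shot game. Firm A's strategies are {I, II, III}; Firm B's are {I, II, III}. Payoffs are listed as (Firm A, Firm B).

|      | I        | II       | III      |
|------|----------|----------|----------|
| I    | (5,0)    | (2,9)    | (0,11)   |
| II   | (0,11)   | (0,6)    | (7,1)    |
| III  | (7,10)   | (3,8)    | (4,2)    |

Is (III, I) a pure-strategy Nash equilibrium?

Yes

Holding Firm B at I: Firm A gets 7 from III, versus 5 from I, 0 from II. No profitable deviation for Firm A.
Holding Firm A at III: Firm B gets 10 from I, versus 8 from II, 2 from III. No profitable deviation for Firm B either.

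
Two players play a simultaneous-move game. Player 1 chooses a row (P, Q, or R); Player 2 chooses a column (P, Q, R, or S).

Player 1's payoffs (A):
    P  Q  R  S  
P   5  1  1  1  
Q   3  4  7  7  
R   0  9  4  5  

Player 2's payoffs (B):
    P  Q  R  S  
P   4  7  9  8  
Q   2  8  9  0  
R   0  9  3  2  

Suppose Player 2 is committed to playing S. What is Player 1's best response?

Q

With Player 2 fixed at S, Player 1's payoffs are: P → 1, Q → 7, R → 5.
The maximum is 7, achieved by Q.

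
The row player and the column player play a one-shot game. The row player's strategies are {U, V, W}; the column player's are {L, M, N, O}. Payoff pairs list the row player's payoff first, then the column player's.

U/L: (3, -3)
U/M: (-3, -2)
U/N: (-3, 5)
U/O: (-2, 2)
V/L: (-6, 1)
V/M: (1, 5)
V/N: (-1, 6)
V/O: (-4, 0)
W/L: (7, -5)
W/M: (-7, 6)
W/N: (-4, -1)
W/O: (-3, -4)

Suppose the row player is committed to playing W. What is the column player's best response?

M

With the row player fixed at W, the column player's payoffs are: L → -5, M → 6, N → -1, O → -4.
The maximum is 6, achieved by M.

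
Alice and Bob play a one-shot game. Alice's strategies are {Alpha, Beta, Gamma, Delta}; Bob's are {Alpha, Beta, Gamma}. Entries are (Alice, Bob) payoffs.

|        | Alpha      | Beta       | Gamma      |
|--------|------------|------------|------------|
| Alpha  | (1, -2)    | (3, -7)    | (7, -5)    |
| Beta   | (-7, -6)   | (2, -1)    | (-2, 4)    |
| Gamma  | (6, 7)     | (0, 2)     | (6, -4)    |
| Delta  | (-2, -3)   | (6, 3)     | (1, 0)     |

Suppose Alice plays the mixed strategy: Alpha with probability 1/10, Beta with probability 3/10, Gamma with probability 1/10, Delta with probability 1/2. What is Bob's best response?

Bob's best reply maximizes expected payoff against the mix.
Alpha: (1/10)·(-2) + (3/10)·(-6) + (1/10)·7 + (1/2)·(-3) = -14/5
Beta: (1/10)·(-7) + (3/10)·(-1) + (1/10)·2 + (1/2)·3 = 7/10
Gamma: (1/10)·(-5) + (3/10)·4 + (1/10)·(-4) + (1/2)·0 = 3/10
Highest expected payoff is 7/10, from Beta.

Beta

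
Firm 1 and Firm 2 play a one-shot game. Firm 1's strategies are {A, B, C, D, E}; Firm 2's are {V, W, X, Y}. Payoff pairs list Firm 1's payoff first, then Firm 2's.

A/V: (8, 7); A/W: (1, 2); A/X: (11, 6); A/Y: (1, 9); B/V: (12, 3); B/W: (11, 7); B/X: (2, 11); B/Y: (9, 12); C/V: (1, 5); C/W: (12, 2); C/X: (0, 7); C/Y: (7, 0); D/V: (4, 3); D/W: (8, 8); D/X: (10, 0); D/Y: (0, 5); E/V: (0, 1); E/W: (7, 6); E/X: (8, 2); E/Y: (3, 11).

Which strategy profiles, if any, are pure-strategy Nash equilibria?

(B, Y)

Find each player's best response to every opponent strategy; NE are the intersections.
Firm 1's best responses — vs V: B (payoff 12); vs W: C (payoff 12); vs X: A (payoff 11); vs Y: B (payoff 9).
Firm 2's best responses — vs A: Y (payoff 9); vs B: Y (payoff 12); vs C: X (payoff 7); vs D: W (payoff 8); vs E: Y (payoff 11).
The only mutual best response is (B, Y); neither player gains by switching there.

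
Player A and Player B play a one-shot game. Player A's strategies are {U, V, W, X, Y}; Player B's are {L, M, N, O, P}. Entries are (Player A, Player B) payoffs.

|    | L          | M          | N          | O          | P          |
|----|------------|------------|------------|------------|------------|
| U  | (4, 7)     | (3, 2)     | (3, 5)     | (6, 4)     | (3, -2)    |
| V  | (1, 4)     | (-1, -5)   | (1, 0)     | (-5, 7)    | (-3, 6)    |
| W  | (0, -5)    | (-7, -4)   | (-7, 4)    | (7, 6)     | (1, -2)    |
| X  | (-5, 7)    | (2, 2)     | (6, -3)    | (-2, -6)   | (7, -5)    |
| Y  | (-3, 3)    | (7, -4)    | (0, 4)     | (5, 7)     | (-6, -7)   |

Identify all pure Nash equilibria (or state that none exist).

(U, L) and (W, O)

Find each player's best response to every opponent strategy; NE are the intersections.
Player A's best responses — vs L: U (payoff 4); vs M: Y (payoff 7); vs N: X (payoff 6); vs O: W (payoff 7); vs P: X (payoff 7).
Player B's best responses — vs U: L (payoff 7); vs V: O (payoff 7); vs W: O (payoff 6); vs X: L (payoff 7); vs Y: O (payoff 7).
Mutual best responses occur at (U, L) and (W, O); at each, neither player gains by switching.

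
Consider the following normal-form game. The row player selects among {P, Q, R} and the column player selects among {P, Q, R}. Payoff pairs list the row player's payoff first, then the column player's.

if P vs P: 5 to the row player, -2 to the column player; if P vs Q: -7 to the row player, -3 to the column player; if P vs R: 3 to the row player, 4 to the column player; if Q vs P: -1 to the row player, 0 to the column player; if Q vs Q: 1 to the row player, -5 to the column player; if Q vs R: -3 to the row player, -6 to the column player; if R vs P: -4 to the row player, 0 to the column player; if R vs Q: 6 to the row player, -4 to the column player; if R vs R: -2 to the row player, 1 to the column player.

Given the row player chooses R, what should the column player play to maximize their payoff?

R

With the row player fixed at R, the column player's payoffs are: P → 0, Q → -4, R → 1.
The maximum is 1, achieved by R.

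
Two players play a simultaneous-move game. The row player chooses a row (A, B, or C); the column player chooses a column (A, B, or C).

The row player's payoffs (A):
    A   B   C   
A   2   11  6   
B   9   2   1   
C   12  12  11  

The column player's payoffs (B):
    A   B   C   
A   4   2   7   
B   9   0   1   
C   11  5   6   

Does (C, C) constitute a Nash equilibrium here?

No

Holding the column player at C: the row player gets 11 from C, versus 6 from A, 1 from B. No profitable deviation for the row player.
Holding the row player at C: the column player gets 6 from C but could get 11 by switching to A. The column player has a profitable deviation.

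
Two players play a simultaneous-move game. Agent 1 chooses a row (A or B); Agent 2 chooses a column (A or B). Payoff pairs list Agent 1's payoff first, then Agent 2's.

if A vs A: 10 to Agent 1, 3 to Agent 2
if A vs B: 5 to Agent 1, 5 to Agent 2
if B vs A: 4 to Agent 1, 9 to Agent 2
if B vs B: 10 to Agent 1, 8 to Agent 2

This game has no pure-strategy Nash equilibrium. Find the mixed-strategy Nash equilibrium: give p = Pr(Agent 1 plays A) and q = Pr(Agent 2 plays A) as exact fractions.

p = 1/3, q = 5/11

In a mixed NE each player is indifferent between their pure strategies, so the opponent's mix sets the indifference.
Agent 2 indifferent between A and B: p·3 + (1−p)·9 = p·5 + (1−p)·8 ⟹ 9 + (-6)p = 8 + (-3)p ⟹ p = 1/3.
Agent 1 indifferent between A and B: q·10 + (1−q)·5 = q·4 + (1−q)·10 ⟹ 5 + 5q = 10 + (-6)q ⟹ q = 5/11.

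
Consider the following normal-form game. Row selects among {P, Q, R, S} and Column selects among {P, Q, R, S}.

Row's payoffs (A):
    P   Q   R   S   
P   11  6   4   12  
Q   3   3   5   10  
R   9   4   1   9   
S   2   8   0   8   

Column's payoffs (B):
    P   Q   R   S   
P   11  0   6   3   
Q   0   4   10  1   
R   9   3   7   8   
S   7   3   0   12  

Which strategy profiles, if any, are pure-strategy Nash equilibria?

Check mutual best responses: a cell is a NE iff neither player can gain by unilaterally deviating.
Row's best responses — vs P: P (payoff 11); vs Q: S (payoff 8); vs R: Q (payoff 5); vs S: P (payoff 12).
Column's best responses — vs P: P (payoff 11); vs Q: R (payoff 10); vs R: P (payoff 9); vs S: S (payoff 12).
Mutual best responses occur at (P, P) and (Q, R); at each, neither player gains by switching.

(P, P) and (Q, R)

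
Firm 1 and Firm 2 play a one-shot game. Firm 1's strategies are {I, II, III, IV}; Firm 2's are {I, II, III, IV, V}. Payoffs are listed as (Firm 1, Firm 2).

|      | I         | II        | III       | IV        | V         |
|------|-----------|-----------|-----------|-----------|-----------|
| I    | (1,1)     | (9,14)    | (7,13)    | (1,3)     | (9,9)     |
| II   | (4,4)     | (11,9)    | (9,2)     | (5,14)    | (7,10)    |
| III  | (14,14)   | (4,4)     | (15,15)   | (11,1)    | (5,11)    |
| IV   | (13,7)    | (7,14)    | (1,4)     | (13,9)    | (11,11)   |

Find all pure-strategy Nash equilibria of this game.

A profile is a Nash equilibrium when each player is best-responding to the other.
Firm 1's best responses — vs I: III (payoff 14); vs II: II (payoff 11); vs III: III (payoff 15); vs IV: IV (payoff 13); vs V: IV (payoff 11).
Firm 2's best responses — vs I: II (payoff 14); vs II: IV (payoff 14); vs III: III (payoff 15); vs IV: II (payoff 14).
The only mutual best response is (III, III); neither player gains by switching there.

(III, III)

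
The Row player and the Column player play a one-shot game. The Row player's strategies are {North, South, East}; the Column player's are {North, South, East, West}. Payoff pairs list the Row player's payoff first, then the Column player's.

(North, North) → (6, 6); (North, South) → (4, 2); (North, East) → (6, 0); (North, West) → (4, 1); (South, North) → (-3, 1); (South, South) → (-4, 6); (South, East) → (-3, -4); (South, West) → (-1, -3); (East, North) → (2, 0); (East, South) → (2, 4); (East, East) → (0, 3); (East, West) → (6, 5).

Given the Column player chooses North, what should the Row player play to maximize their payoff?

North

With the Column player fixed at North, the Row player's payoffs are: North → 6, South → -3, East → 2.
The maximum is 6, achieved by North.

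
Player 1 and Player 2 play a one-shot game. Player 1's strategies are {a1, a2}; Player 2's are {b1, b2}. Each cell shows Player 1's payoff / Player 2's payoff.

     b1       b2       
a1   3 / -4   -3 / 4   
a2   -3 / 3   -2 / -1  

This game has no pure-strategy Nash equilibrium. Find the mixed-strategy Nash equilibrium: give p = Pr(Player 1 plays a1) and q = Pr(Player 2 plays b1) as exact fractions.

p = 1/3, q = 1/7

In a mixed NE each player is indifferent between their pure strategies, so the opponent's mix sets the indifference.
Player 2 indifferent between b1 and b2: p·(-4) + (1−p)·3 = p·4 + (1−p)·(-1) ⟹ 3 + (-7)p = (-1) + 5p ⟹ p = 1/3.
Player 1 indifferent between a1 and a2: q·3 + (1−q)·(-3) = q·(-3) + (1−q)·(-2) ⟹ (-3) + 6q = (-2) + (-1)q ⟹ q = 1/7.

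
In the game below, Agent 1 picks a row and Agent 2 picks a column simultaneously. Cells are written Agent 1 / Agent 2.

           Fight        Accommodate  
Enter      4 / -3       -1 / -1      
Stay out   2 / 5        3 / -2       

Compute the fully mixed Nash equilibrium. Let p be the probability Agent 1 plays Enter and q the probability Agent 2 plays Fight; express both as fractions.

p = 7/9, q = 2/3

Each player's mixing probability is pinned down by making the *other* player indifferent.
Agent 2 indifferent between Fight and Accommodate: p·(-3) + (1−p)·5 = p·(-1) + (1−p)·(-2) ⟹ 5 + (-8)p = (-2) + 1p ⟹ p = 7/9.
Agent 1 indifferent between Enter and Stay out: q·4 + (1−q)·(-1) = q·2 + (1−q)·3 ⟹ (-1) + 5q = 3 + (-1)q ⟹ q = 2/3.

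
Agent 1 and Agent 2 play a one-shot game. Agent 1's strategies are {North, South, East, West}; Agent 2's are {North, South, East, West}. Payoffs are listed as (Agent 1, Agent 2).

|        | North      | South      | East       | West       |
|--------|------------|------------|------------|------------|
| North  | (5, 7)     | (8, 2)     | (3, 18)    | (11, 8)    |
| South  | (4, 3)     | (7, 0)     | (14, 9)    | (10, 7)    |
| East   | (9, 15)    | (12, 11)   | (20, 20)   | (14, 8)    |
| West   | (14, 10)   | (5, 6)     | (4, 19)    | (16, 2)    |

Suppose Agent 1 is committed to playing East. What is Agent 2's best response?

East

With Agent 1 fixed at East, Agent 2's payoffs are: North → 15, South → 11, East → 20, West → 8.
The maximum is 20, achieved by East.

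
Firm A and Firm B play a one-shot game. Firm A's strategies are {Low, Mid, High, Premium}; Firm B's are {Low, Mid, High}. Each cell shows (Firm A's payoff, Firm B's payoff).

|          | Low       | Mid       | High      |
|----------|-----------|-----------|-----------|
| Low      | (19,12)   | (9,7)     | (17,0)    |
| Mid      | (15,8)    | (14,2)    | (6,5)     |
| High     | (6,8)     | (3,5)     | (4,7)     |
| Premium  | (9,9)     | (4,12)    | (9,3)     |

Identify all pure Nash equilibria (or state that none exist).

Check mutual best responses: a cell is a NE iff neither player can gain by unilaterally deviating.
Firm A's best responses — vs Low: Low (payoff 19); vs Mid: Mid (payoff 14); vs High: Low (payoff 17).
Firm B's best responses — vs Low: Low (payoff 12); vs Mid: Low (payoff 8); vs High: Low (payoff 8); vs Premium: Mid (payoff 12).
The only mutual best response is (Low, Low); neither player gains by switching there.

(Low, Low)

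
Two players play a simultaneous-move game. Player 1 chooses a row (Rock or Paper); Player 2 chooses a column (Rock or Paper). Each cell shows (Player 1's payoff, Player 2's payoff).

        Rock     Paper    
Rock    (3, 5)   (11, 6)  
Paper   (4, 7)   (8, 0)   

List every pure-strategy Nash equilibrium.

Check mutual best responses: a cell is a NE iff neither player can gain by unilaterally deviating.
Player 1's best responses — vs Rock: Paper (payoff 4); vs Paper: Rock (payoff 11).
Player 2's best responses — vs Rock: Paper (payoff 6); vs Paper: Rock (payoff 7).
Mutual best responses occur at (Rock, Paper) and (Paper, Rock); at each, neither player gains by switching.

(Rock, Paper) and (Paper, Rock)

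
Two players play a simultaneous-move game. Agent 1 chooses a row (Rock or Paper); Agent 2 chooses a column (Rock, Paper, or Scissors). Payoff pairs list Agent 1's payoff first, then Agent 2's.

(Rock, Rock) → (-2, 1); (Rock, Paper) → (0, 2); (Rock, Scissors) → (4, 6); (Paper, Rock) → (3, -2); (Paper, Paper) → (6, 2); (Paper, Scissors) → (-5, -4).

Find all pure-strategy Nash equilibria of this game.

(Rock, Scissors) and (Paper, Paper)

A profile is a Nash equilibrium when each player is best-responding to the other.
Agent 1's best responses — vs Rock: Paper (payoff 3); vs Paper: Paper (payoff 6); vs Scissors: Rock (payoff 4).
Agent 2's best responses — vs Rock: Scissors (payoff 6); vs Paper: Paper (payoff 2).
Mutual best responses occur at (Rock, Scissors) and (Paper, Paper); at each, neither player gains by switching.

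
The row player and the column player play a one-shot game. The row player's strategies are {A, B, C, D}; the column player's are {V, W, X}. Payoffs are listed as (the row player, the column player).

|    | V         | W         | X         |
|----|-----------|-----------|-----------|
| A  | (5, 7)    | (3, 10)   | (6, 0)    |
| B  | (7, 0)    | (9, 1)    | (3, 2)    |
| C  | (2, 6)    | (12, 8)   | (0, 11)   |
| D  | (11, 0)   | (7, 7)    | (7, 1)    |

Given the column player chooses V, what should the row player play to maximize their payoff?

With the column player fixed at V, the row player's payoffs are: A → 5, B → 7, C → 2, D → 11.
The maximum is 11, achieved by D.

D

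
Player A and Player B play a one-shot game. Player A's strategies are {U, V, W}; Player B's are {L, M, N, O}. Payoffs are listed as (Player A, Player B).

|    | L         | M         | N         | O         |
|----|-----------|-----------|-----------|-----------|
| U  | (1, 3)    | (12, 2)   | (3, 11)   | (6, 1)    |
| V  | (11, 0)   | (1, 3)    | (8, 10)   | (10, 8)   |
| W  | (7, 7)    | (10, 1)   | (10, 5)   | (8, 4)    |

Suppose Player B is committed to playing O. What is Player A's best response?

With Player B fixed at O, Player A's payoffs are: U → 6, V → 10, W → 8.
The maximum is 10, achieved by V.

V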